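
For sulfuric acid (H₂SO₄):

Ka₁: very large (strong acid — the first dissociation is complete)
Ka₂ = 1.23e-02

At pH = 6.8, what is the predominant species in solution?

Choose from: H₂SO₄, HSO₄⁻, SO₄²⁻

The first dissociation is complete, so H₂SO₄ itself is never the predominant species in water; pKa₂ = -log(1.23e-02) = 1.91. For a polyprotic acid the predominant species crosses at each pKa: below pKa_n the protonated form dominates, above it the deprotonated form does. At pH = 6.8, the predominant species is SO₄²⁻.

SO₄²⁻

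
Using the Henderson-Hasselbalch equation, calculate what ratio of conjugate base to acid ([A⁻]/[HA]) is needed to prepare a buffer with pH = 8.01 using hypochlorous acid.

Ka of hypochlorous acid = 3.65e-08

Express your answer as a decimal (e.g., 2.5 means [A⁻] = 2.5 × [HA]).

pKa = -log(3.65e-08) = 7.4377. pH = pKa + log([A⁻]/[HA]), so log([A⁻]/[HA]) = pH − pKa = 8.01 − 7.4377 = 0.5723. [A⁻]/[HA] = 10^(0.5723) = 3.74

[A⁻]/[HA] = 3.74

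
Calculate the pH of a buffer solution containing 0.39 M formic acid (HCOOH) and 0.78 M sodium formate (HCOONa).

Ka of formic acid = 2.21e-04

pKa = -log(2.21e-04) = 3.66. pH = pKa + log([A⁻]/[HA]) = 3.66 + log(0.78/0.39)

pH = 3.96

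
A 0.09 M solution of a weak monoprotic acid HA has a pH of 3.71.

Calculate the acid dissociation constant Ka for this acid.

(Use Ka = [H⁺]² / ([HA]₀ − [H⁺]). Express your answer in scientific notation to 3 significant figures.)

[H⁺] = 10^(−pH) = 10^(−3.71) = 1.950e-04 M. For HA ⇌ H⁺ + A⁻, Ka = [H⁺][A⁻]/[HA] = [H⁺]² / ([HA]₀ − [H⁺]) = (1.950e-04)² / (0.09 − 1.950e-04) = 4.23e-07.

K_a = 4.23e-07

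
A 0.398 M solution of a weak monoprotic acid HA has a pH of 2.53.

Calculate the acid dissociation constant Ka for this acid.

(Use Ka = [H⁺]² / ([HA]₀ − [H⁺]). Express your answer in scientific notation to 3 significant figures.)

[H⁺] = 10^(−pH) = 10^(−2.53) = 2.951e-03 M. For HA ⇌ H⁺ + A⁻, Ka = [H⁺][A⁻]/[HA] = [H⁺]² / ([HA]₀ − [H⁺]) = (2.951e-03)² / (0.398 − 2.951e-03) = 2.20e-05.

K_a = 2.20e-05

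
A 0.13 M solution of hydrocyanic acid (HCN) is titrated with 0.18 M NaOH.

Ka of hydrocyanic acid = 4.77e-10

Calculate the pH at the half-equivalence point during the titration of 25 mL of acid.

At half-equivalence [HA] = [A⁻], so Henderson-Hasselbalch gives pH = pKa = -log(4.77e-10) = 9.32.

pH = pKa = 9.32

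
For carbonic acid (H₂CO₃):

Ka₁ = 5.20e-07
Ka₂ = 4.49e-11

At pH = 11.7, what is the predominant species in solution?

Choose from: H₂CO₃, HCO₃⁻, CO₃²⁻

pKa₁ = 6.28, pKa₂ = 10.35. For a polyprotic acid the predominant species crosses at each pKa: below pKa_n the protonated form dominates, above it the deprotonated form does. At pH = 11.7, the predominant species is CO₃²⁻.

CO₃²⁻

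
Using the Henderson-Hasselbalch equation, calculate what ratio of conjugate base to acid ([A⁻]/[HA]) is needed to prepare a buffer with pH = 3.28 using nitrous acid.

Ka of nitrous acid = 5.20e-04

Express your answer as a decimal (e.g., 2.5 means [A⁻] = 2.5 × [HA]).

pKa = -log(5.20e-04) = 3.2840. pH = pKa + log([A⁻]/[HA]), so log([A⁻]/[HA]) = pH − pKa = 3.28 − 3.2840 = -0.0040. [A⁻]/[HA] = 10^(-0.0040) = 0.991

[A⁻]/[HA] = 0.991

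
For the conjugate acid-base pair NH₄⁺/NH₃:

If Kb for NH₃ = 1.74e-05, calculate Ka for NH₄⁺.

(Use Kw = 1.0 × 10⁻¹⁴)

For a conjugate pair Ka × Kb = Kw, so Ka = Kw/Kb = 1.0 × 10⁻¹⁴ / 1.74e-05 = 5.75e-10.

K_a = 5.75e-10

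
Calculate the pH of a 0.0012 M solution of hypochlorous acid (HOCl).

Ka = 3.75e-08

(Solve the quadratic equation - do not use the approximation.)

x² + Ka×x - Ka×C = 0. Using quadratic formula: [H⁺] = 6.6895e-06

pH = 5.17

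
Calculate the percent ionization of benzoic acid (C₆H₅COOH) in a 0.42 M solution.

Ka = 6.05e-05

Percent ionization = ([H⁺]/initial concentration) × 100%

Using Ka equilibrium: x² + Ka×x - Ka×C = 0. Solving: [H⁺] = 5.0107e-03. Percent = (5.0107e-03/0.42) × 100

Percent ionization = 1.19%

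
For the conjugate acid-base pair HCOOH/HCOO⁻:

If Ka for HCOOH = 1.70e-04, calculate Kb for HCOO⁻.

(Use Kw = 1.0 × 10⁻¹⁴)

For a conjugate pair Ka × Kb = Kw, so Kb = Kw/Ka = 1.0 × 10⁻¹⁴ / 1.70e-04 = 5.88e-11.

K_b = 5.88e-11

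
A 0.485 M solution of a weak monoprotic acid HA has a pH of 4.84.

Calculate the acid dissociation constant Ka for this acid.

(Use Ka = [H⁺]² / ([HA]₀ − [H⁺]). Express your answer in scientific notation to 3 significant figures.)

[H⁺] = 10^(−pH) = 10^(−4.84) = 1.445e-05 M. For HA ⇌ H⁺ + A⁻, Ka = [H⁺][A⁻]/[HA] = [H⁺]² / ([HA]₀ − [H⁺]) = (1.445e-05)² / (0.485 − 1.445e-05) = 4.31e-10.

K_a = 4.31e-10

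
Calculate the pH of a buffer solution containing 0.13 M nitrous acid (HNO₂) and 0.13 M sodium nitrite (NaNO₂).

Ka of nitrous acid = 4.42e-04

pKa = -log(4.42e-04) = 3.35. pH = pKa + log([A⁻]/[HA]) = 3.35 + log(0.13/0.13)

pH = 3.35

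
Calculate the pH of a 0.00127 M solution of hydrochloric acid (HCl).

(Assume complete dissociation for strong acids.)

[H⁺] = 0.00127 M for strong acid. pH = -log[H⁺] = -log(0.00127)

pH = 2.90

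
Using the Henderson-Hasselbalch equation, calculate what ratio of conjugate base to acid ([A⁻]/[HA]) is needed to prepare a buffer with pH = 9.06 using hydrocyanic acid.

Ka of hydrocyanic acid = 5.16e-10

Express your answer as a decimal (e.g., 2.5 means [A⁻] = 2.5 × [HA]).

pKa = -log(5.16e-10) = 9.2874. pH = pKa + log([A⁻]/[HA]), so log([A⁻]/[HA]) = pH − pKa = 9.06 − 9.2874 = -0.2274. [A⁻]/[HA] = 10^(-0.2274) = 0.592

[A⁻]/[HA] = 0.592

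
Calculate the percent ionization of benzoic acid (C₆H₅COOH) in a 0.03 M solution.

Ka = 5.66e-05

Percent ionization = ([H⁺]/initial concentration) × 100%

Using Ka equilibrium: x² + Ka×x - Ka×C = 0. Solving: [H⁺] = 1.2751e-03. Percent = (1.2751e-03/0.03) × 100

Percent ionization = 4.25%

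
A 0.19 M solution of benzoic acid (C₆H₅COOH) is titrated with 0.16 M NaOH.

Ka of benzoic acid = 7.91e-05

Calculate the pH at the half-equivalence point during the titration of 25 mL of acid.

At half-equivalence [HA] = [A⁻], so Henderson-Hasselbalch gives pH = pKa = -log(7.91e-05) = 4.10.

pH = pKa = 4.10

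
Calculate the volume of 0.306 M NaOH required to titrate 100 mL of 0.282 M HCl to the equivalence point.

At equivalence: moles acid = moles base. moles HCl = 0.282 × 100/1000 = 0.0282 mol. V_base = moles / 0.306 × 1000 = 92.2 mL.

V_{base} = 92.2 mL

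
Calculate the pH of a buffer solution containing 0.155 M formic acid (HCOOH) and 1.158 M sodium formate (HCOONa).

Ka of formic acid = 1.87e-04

pKa = -log(1.87e-04) = 3.73. pH = pKa + log([A⁻]/[HA]) = 3.73 + log(1.158/0.155)

pH = 4.60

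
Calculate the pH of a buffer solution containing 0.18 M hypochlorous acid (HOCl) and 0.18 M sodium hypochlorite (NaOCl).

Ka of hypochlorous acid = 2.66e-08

pKa = -log(2.66e-08) = 7.58. pH = pKa + log([A⁻]/[HA]) = 7.58 + log(0.18/0.18)

pH = 7.58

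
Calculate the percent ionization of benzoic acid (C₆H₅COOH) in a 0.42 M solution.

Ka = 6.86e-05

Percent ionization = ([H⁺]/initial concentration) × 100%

Using Ka equilibrium: x² + Ka×x - Ka×C = 0. Solving: [H⁺] = 5.3335e-03. Percent = (5.3335e-03/0.42) × 100

Percent ionization = 1.27%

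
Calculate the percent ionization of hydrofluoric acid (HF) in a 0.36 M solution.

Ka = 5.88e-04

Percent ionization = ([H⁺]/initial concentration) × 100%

Using Ka equilibrium: x² + Ka×x - Ka×C = 0. Solving: [H⁺] = 1.4258e-02. Percent = (1.4258e-02/0.36) × 100

Percent ionization = 3.96%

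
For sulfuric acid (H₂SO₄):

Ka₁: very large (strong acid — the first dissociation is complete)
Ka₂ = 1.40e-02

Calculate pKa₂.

pKa₂ = -log(Ka₂) = -log(1.40e-02) = 1.85.

pK_{a2} = 1.85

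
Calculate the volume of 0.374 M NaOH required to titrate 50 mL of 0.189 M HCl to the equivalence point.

At equivalence: moles acid = moles base. moles HCl = 0.189 × 50/1000 = 0.00945 mol. V_base = moles / 0.374 × 1000 = 25.3 mL.

V_{base} = 25.3 mL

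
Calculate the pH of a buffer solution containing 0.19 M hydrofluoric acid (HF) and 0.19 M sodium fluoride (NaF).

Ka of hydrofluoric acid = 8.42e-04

pKa = -log(8.42e-04) = 3.07. pH = pKa + log([A⁻]/[HA]) = 3.07 + log(0.19/0.19)

pH = 3.07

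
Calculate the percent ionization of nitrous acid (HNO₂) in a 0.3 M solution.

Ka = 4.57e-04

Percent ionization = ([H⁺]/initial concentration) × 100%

Using Ka equilibrium: x² + Ka×x - Ka×C = 0. Solving: [H⁺] = 1.1483e-02. Percent = (1.1483e-02/0.3) × 100

Percent ionization = 3.83%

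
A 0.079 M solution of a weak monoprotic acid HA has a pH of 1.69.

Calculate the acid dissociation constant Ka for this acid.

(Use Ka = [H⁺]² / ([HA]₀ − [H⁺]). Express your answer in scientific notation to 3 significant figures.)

[H⁺] = 10^(−pH) = 10^(−1.69) = 2.042e-02 M. For HA ⇌ H⁺ + A⁻, Ka = [H⁺][A⁻]/[HA] = [H⁺]² / ([HA]₀ − [H⁺]) = (2.042e-02)² / (0.079 − 2.042e-02) = 7.12e-03.

K_a = 7.12e-03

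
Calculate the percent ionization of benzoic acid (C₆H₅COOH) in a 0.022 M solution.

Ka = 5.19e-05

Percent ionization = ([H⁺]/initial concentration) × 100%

Using Ka equilibrium: x² + Ka×x - Ka×C = 0. Solving: [H⁺] = 1.0429e-03. Percent = (1.0429e-03/0.022) × 100

Percent ionization = 4.74%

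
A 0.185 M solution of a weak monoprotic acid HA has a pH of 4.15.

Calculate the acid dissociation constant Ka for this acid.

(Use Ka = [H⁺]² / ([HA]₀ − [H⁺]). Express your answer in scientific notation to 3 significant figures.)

[H⁺] = 10^(−pH) = 10^(−4.15) = 7.079e-05 M. For HA ⇌ H⁺ + A⁻, Ka = [H⁺][A⁻]/[HA] = [H⁺]² / ([HA]₀ − [H⁺]) = (7.079e-05)² / (0.185 − 7.079e-05) = 2.71e-08.

K_a = 2.71e-08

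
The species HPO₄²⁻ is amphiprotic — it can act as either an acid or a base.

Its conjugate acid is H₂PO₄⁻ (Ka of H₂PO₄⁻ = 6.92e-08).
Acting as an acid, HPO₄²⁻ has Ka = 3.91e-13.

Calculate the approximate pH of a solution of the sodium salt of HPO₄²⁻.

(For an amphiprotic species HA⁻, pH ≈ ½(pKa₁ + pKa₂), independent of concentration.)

pKa₁ = -log(6.92e-08) = 7.16; pKa₂ = -log(3.91e-13) = 12.41. For an amphiprotic species, pH ≈ ½(pKa₁ + pKa₂) = ½(7.16 + 12.41) = 9.78.

pH = 9.78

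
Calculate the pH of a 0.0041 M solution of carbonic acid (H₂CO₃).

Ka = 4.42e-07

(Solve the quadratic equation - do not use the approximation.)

x² + Ka×x - Ka×C = 0. Using quadratic formula: [H⁺] = 4.2350e-05

pH = 4.37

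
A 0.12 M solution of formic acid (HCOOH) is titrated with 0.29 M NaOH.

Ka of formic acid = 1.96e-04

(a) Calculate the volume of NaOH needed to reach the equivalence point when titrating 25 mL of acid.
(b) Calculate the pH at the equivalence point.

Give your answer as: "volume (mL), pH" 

moles acid = 0.12 × 25/1000 = 0.003 mol; V_base = moles/0.29 × 1000 = 10.3 mL. At equivalence only the conjugate base is present: [A⁻] = 0.003/0.035 = 8.4878e-02 M. Kb = Kw/Ka = 5.10e-11; [OH⁻] = √(Kb × [A⁻]) = 2.0810e-06; pOH = 5.68; pH = 14 - pOH = 8.32.

V = 10.3 mL, pH = 8.32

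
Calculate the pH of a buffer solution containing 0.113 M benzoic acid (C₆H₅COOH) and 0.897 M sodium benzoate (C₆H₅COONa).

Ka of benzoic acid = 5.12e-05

pKa = -log(5.12e-05) = 4.29. pH = pKa + log([A⁻]/[HA]) = 4.29 + log(0.897/0.113)

pH = 5.19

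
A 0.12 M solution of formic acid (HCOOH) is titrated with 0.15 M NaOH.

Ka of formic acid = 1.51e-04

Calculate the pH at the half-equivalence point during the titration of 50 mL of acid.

At half-equivalence [HA] = [A⁻], so Henderson-Hasselbalch gives pH = pKa = -log(1.51e-04) = 3.82.

pH = pKa = 3.82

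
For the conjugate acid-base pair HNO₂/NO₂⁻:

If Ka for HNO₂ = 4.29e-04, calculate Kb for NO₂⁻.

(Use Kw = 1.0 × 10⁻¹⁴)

For a conjugate pair Ka × Kb = Kw, so Kb = Kw/Ka = 1.0 × 10⁻¹⁴ / 4.29e-04 = 2.33e-11.

K_b = 2.33e-11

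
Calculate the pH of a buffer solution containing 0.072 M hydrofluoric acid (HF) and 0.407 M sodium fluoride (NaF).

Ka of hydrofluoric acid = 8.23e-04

pKa = -log(8.23e-04) = 3.08. pH = pKa + log([A⁻]/[HA]) = 3.08 + log(0.407/0.072)

pH = 3.84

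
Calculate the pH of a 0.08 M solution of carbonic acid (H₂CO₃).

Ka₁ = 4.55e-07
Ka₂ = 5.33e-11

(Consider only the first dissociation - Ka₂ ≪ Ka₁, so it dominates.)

First dissociation dominates. From Ka₁ = [H⁺][HA⁻]/[H₂A], x² + Ka₁·x − Ka₁·C = 0 with C = 0.08 M and Ka₁ = 4.55e-07. Solving: [H⁺] = (−Ka₁ + √(Ka₁² + 4·Ka₁·C)) / 2 = 1.9056e-04 M. pH = -log(1.9056e-04) = 3.72.

pH = 3.72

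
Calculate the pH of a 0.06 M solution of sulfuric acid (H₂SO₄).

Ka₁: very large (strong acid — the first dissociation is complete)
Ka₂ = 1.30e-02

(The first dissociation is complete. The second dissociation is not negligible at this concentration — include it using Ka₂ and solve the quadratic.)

First dissociation is complete: [H⁺]₀ = [HSO₄⁻]₀ = C = 0.06 M. Second dissociation HSO₄⁻ ⇌ H⁺ + SO₄²⁻: let x = [SO₄²⁻]. Ka₂ = (C + x)·x / (C − x) = 1.30e-02 → x² + (C + Ka₂)·x − Ka₂·C = 0 → x² + 0.07300·x − 7.800e-04 = 0. x = (−0.07300 + √(0.07300² + 4 × 7.800e-04)) / 2 = 9.4592e-03 M. [H⁺] = C + x = 0.06 + 9.4592e-03 = 6.9459e-02 M. pH = -log(6.9459e-02) = 1.16.

pH = 1.16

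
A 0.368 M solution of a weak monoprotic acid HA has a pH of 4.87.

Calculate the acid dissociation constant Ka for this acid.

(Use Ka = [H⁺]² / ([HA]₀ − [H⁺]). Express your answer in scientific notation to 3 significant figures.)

[H⁺] = 10^(−pH) = 10^(−4.87) = 1.349e-05 M. For HA ⇌ H⁺ + A⁻, Ka = [H⁺][A⁻]/[HA] = [H⁺]² / ([HA]₀ − [H⁺]) = (1.349e-05)² / (0.368 − 1.349e-05) = 4.95e-10.

K_a = 4.95e-10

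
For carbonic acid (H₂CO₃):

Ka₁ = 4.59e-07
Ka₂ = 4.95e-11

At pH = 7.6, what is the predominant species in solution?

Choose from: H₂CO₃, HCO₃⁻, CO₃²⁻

pKa₁ = 6.34, pKa₂ = 10.31. For a polyprotic acid the predominant species crosses at each pKa: below pKa_n the protonated form dominates, above it the deprotonated form does. At pH = 7.6, the predominant species is HCO₃⁻.

HCO₃⁻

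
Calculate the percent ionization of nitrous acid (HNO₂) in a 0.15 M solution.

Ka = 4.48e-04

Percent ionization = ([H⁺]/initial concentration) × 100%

Using Ka equilibrium: x² + Ka×x - Ka×C = 0. Solving: [H⁺] = 7.9766e-03. Percent = (7.9766e-03/0.15) × 100

Percent ionization = 5.32%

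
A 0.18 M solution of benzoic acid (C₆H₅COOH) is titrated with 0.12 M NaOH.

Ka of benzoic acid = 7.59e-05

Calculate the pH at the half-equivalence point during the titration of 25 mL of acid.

At half-equivalence [HA] = [A⁻], so Henderson-Hasselbalch gives pH = pKa = -log(7.59e-05) = 4.12.

pH = pKa = 4.12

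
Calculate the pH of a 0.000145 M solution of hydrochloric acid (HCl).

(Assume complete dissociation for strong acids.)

[H⁺] = 0.000145 M for strong acid. pH = -log[H⁺] = -log(0.000145)

pH = 3.84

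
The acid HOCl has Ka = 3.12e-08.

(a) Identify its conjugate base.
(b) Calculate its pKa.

(a) The conjugate base is formed by removing one H⁺ from HOCl, giving OCl⁻. (b) pKa = -log(Ka) = -log(3.12e-08) = 7.51.

Conjugate base: OCl⁻; pK_a = 7.51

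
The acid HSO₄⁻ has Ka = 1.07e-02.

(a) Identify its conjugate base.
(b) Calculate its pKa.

(a) The conjugate base is formed by removing one H⁺ from HSO₄⁻, giving SO₄²⁻. (b) pKa = -log(Ka) = -log(1.07e-02) = 1.97.

Conjugate base: SO₄²⁻; pK_a = 1.97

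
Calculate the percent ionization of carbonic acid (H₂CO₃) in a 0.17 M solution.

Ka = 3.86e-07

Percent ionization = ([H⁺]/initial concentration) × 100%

Using Ka equilibrium: x² + Ka×x - Ka×C = 0. Solving: [H⁺] = 2.5597e-04. Percent = (2.5597e-04/0.17) × 100

Percent ionization = 0.151%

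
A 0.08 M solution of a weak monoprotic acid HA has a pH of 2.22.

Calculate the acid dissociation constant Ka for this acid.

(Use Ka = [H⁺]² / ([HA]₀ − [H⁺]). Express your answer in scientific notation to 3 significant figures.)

[H⁺] = 10^(−pH) = 10^(−2.22) = 6.026e-03 M. For HA ⇌ H⁺ + A⁻, Ka = [H⁺][A⁻]/[HA] = [H⁺]² / ([HA]₀ − [H⁺]) = (6.026e-03)² / (0.08 − 6.026e-03) = 4.91e-04.

K_a = 4.91e-04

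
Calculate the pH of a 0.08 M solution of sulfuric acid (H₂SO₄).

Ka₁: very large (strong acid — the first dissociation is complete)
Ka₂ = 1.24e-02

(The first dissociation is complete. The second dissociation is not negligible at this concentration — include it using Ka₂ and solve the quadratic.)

First dissociation is complete: [H⁺]₀ = [HSO₄⁻]₀ = C = 0.08 M. Second dissociation HSO₄⁻ ⇌ H⁺ + SO₄²⁻: let x = [SO₄²⁻]. Ka₂ = (C + x)·x / (C − x) = 1.24e-02 → x² + (C + Ka₂)·x − Ka₂·C = 0 → x² + 0.09240·x − 9.920e-04 = 0. x = (−0.09240 + √(0.09240² + 4 × 9.920e-04)) / 2 = 9.7146e-03 M. [H⁺] = C + x = 0.08 + 9.7146e-03 = 8.9715e-02 M. pH = -log(8.9715e-02) = 1.05.

pH = 1.05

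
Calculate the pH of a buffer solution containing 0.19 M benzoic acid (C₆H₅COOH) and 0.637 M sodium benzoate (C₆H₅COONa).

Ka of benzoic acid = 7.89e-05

pKa = -log(7.89e-05) = 4.10. pH = pKa + log([A⁻]/[HA]) = 4.10 + log(0.637/0.19)

pH = 4.63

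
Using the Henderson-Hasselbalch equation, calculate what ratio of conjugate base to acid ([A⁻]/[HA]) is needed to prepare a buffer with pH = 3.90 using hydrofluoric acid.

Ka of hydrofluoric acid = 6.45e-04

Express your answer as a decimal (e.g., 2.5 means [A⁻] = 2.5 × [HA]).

pKa = -log(6.45e-04) = 3.1904. pH = pKa + log([A⁻]/[HA]), so log([A⁻]/[HA]) = pH − pKa = 3.90 − 3.1904 = 0.7096. [A⁻]/[HA] = 10^(0.7096) = 5.12

[A⁻]/[HA] = 5.12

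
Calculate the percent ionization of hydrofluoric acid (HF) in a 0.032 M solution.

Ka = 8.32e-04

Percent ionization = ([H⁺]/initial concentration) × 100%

Using Ka equilibrium: x² + Ka×x - Ka×C = 0. Solving: [H⁺] = 4.7606e-03. Percent = (4.7606e-03/0.032) × 100

Percent ionization = 14.9%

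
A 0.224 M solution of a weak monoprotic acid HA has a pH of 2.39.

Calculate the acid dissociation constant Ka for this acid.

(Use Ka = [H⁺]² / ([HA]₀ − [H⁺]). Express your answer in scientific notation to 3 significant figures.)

[H⁺] = 10^(−pH) = 10^(−2.39) = 4.074e-03 M. For HA ⇌ H⁺ + A⁻, Ka = [H⁺][A⁻]/[HA] = [H⁺]² / ([HA]₀ − [H⁺]) = (4.074e-03)² / (0.224 − 4.074e-03) = 7.55e-05.

K_a = 7.55e-05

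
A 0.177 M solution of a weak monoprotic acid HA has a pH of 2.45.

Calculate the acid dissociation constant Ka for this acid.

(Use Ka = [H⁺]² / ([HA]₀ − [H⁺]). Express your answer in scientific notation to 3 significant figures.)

[H⁺] = 10^(−pH) = 10^(−2.45) = 3.548e-03 M. For HA ⇌ H⁺ + A⁻, Ka = [H⁺][A⁻]/[HA] = [H⁺]² / ([HA]₀ − [H⁺]) = (3.548e-03)² / (0.177 − 3.548e-03) = 7.26e-05.

K_a = 7.26e-05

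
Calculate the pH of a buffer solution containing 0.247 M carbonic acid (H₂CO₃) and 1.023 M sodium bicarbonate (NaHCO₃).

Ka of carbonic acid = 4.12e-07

pKa = -log(4.12e-07) = 6.39. pH = pKa + log([A⁻]/[HA]) = 6.39 + log(1.023/0.247)

pH = 7.00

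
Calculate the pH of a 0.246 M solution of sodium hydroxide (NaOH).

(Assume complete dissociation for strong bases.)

[OH⁻] = 0.246 M for strong base. pOH = -log[OH⁻] = 0.61, pH = 14 - pOH

pH = 13.39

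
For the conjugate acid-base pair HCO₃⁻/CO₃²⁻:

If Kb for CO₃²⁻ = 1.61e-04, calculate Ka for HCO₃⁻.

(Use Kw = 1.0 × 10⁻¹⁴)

For a conjugate pair Ka × Kb = Kw, so Ka = Kw/Kb = 1.0 × 10⁻¹⁴ / 1.61e-04 = 6.21e-11.

K_a = 6.21e-11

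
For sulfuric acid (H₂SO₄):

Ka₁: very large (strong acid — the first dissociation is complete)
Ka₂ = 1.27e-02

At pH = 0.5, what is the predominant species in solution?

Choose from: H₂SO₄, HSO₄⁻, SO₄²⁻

The first dissociation is complete, so H₂SO₄ itself is never the predominant species in water; pKa₂ = -log(1.27e-02) = 1.90. For a polyprotic acid the predominant species crosses at each pKa: below pKa_n the protonated form dominates, above it the deprotonated form does. At pH = 0.5, the predominant species is HSO₄⁻.

HSO₄⁻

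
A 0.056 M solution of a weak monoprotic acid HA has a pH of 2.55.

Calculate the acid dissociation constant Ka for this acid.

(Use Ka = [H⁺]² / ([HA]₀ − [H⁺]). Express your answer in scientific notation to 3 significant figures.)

[H⁺] = 10^(−pH) = 10^(−2.55) = 2.818e-03 M. For HA ⇌ H⁺ + A⁻, Ka = [H⁺][A⁻]/[HA] = [H⁺]² / ([HA]₀ − [H⁺]) = (2.818e-03)² / (0.056 − 2.818e-03) = 1.49e-04.

K_a = 1.49e-04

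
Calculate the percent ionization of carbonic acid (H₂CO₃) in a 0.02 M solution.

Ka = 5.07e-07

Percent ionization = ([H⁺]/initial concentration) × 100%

Using Ka equilibrium: x² + Ka×x - Ka×C = 0. Solving: [H⁺] = 1.0044e-04. Percent = (1.0044e-04/0.02) × 100

Percent ionization = 0.502%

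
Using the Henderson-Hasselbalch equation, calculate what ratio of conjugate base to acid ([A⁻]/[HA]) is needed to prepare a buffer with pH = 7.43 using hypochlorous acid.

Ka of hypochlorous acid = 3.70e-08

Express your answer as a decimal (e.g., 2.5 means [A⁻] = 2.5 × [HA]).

pKa = -log(3.70e-08) = 7.4318. pH = pKa + log([A⁻]/[HA]), so log([A⁻]/[HA]) = pH − pKa = 7.43 − 7.4318 = -0.0018. [A⁻]/[HA] = 10^(-0.0018) = 0.996

[A⁻]/[HA] = 0.996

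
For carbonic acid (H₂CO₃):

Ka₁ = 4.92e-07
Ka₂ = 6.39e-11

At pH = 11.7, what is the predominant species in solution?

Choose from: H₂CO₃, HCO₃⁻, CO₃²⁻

pKa₁ = 6.31, pKa₂ = 10.19. For a polyprotic acid the predominant species crosses at each pKa: below pKa_n the protonated form dominates, above it the deprotonated form does. At pH = 11.7, the predominant species is CO₃²⁻.

CO₃²⁻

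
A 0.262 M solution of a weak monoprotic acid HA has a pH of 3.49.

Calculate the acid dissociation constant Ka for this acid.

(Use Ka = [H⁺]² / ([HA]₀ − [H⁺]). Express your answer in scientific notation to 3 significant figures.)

[H⁺] = 10^(−pH) = 10^(−3.49) = 3.236e-04 M. For HA ⇌ H⁺ + A⁻, Ka = [H⁺][A⁻]/[HA] = [H⁺]² / ([HA]₀ − [H⁺]) = (3.236e-04)² / (0.262 − 3.236e-04) = 4.00e-07.

K_a = 4.00e-07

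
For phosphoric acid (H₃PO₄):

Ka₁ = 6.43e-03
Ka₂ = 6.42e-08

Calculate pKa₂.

pKa₂ = -log(Ka₂) = -log(6.42e-08) = 7.19.

pK_{a2} = 7.19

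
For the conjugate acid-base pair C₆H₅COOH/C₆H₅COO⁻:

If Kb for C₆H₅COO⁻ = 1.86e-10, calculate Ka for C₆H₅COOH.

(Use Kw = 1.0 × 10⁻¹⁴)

For a conjugate pair Ka × Kb = Kw, so Ka = Kw/Kb = 1.0 × 10⁻¹⁴ / 1.86e-10 = 5.38e-05.

K_a = 5.38e-05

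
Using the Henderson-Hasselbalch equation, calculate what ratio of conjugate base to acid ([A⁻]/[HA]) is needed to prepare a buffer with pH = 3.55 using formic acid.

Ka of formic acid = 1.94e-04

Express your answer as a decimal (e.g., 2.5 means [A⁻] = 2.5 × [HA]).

pKa = -log(1.94e-04) = 3.7122. pH = pKa + log([A⁻]/[HA]), so log([A⁻]/[HA]) = pH − pKa = 3.55 − 3.7122 = -0.1622. [A⁻]/[HA] = 10^(-0.1622) = 0.688

[A⁻]/[HA] = 0.688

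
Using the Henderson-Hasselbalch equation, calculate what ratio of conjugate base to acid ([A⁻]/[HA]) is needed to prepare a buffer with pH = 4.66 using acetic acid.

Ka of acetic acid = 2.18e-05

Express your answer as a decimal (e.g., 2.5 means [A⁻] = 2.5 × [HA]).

pKa = -log(2.18e-05) = 4.6615. pH = pKa + log([A⁻]/[HA]), so log([A⁻]/[HA]) = pH − pKa = 4.66 − 4.6615 = -0.0015. [A⁻]/[HA] = 10^(-0.0015) = 0.996

[A⁻]/[HA] = 0.996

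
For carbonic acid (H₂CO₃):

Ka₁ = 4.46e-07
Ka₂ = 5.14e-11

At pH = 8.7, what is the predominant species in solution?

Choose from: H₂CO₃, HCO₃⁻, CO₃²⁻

pKa₁ = 6.35, pKa₂ = 10.29. For a polyprotic acid the predominant species crosses at each pKa: below pKa_n the protonated form dominates, above it the deprotonated form does. At pH = 8.7, the predominant species is HCO₃⁻.

HCO₃⁻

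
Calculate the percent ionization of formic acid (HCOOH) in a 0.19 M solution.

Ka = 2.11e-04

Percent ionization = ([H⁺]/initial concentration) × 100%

Using Ka equilibrium: x² + Ka×x - Ka×C = 0. Solving: [H⁺] = 6.2270e-03. Percent = (6.2270e-03/0.19) × 100

Percent ionization = 3.28%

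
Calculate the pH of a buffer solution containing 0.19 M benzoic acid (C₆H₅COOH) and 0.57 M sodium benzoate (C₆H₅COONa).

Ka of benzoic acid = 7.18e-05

pKa = -log(7.18e-05) = 4.14. pH = pKa + log([A⁻]/[HA]) = 4.14 + log(0.57/0.19)

pH = 4.62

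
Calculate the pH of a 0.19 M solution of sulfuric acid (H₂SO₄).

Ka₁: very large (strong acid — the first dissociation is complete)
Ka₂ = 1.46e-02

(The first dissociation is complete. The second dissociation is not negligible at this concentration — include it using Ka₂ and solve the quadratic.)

First dissociation is complete: [H⁺]₀ = [HSO₄⁻]₀ = C = 0.19 M. Second dissociation HSO₄⁻ ⇌ H⁺ + SO₄²⁻: let x = [SO₄²⁻]. Ka₂ = (C + x)·x / (C − x) = 1.46e-02 → x² + (C + Ka₂)·x − Ka₂·C = 0 → x² + 0.20460·x − 2.774e-03 = 0. x = (−0.20460 + √(0.20460² + 4 × 2.774e-03)) / 2 = 1.2762e-02 M. [H⁺] = C + x = 0.19 + 1.2762e-02 = 2.0276e-01 M. pH = -log(2.0276e-01) = 0.69.

pH = 0.69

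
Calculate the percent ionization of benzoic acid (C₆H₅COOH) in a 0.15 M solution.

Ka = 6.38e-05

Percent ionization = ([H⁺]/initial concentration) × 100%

Using Ka equilibrium: x² + Ka×x - Ka×C = 0. Solving: [H⁺] = 3.0618e-03. Percent = (3.0618e-03/0.15) × 100

Percent ionization = 2.04%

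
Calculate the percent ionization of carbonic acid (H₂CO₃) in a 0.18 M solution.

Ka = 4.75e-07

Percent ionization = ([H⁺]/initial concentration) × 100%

Using Ka equilibrium: x² + Ka×x - Ka×C = 0. Solving: [H⁺] = 2.9217e-04. Percent = (2.9217e-04/0.18) × 100

Percent ionization = 0.162%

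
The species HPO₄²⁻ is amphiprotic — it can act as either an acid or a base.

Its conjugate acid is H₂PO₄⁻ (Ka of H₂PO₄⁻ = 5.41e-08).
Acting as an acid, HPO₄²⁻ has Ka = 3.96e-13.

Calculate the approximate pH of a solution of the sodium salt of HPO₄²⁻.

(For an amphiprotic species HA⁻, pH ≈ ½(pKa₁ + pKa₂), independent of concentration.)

pKa₁ = -log(5.41e-08) = 7.27; pKa₂ = -log(3.96e-13) = 12.40. For an amphiprotic species, pH ≈ ½(pKa₁ + pKa₂) = ½(7.27 + 12.40) = 9.83.

pH = 9.83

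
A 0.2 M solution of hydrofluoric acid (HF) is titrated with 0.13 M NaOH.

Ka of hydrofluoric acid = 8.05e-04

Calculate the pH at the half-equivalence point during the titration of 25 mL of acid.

At half-equivalence [HA] = [A⁻], so Henderson-Hasselbalch gives pH = pKa = -log(8.05e-04) = 3.09.

pH = pKa = 3.09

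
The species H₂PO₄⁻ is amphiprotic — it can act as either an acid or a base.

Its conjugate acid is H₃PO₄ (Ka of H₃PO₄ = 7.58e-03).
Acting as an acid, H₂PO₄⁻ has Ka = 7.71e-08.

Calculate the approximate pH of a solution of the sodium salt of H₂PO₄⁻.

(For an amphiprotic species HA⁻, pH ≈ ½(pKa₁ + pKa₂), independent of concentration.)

pKa₁ = -log(7.58e-03) = 2.12; pKa₂ = -log(7.71e-08) = 7.11. For an amphiprotic species, pH ≈ ½(pKa₁ + pKa₂) = ½(2.12 + 7.11) = 4.62.

pH = 4.62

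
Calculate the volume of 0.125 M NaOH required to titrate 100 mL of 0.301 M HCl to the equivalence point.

At equivalence: moles acid = moles base. moles HCl = 0.301 × 100/1000 = 0.0301 mol. V_base = moles / 0.125 × 1000 = 240.8 mL.

V_{base} = 240.8 mL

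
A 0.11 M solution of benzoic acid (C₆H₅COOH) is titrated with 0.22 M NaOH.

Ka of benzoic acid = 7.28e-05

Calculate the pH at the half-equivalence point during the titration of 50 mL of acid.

At half-equivalence [HA] = [A⁻], so Henderson-Hasselbalch gives pH = pKa = -log(7.28e-05) = 4.14.

pH = pKa = 4.14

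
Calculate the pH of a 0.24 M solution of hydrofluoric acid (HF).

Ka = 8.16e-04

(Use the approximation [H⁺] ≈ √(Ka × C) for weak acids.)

[H⁺] = √(Ka × C) = √(8.16e-04 × 0.24) = 1.3994e-02. pH = -log(1.3994e-02)

pH = 1.85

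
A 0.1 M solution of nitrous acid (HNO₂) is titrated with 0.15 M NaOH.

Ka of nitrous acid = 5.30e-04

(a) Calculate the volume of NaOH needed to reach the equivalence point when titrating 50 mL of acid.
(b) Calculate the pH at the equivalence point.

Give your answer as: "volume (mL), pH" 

moles acid = 0.1 × 50/1000 = 0.005 mol; V_base = moles/0.15 × 1000 = 33.3 mL. At equivalence only the conjugate base is present: [A⁻] = 0.005/0.083 = 6.0000e-02 M. Kb = Kw/Ka = 1.89e-11; [OH⁻] = √(Kb × [A⁻]) = 1.0640e-06; pOH = 5.97; pH = 14 - pOH = 8.03.

V = 33.3 mL, pH = 8.03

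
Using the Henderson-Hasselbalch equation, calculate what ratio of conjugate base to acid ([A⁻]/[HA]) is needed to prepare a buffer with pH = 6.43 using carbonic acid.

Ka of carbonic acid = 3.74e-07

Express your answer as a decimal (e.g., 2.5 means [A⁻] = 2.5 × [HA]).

pKa = -log(3.74e-07) = 6.4271. pH = pKa + log([A⁻]/[HA]), so log([A⁻]/[HA]) = pH − pKa = 6.43 − 6.4271 = 0.0029. [A⁻]/[HA] = 10^(0.0029) = 1.01

[A⁻]/[HA] = 1.01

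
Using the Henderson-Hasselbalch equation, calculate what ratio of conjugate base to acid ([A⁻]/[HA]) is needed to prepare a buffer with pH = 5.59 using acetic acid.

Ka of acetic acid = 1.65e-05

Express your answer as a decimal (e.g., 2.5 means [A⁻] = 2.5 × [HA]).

pKa = -log(1.65e-05) = 4.7825. pH = pKa + log([A⁻]/[HA]), so log([A⁻]/[HA]) = pH − pKa = 5.59 − 4.7825 = 0.8075. [A⁻]/[HA] = 10^(0.8075) = 6.42

[A⁻]/[HA] = 6.42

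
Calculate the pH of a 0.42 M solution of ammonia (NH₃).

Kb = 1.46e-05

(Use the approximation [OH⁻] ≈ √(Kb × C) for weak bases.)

[OH⁻] = √(Kb × C) = √(1.46e-05 × 0.42) = 2.4763e-03. pOH = 2.61, pH = 14 - pOH

pH = 11.39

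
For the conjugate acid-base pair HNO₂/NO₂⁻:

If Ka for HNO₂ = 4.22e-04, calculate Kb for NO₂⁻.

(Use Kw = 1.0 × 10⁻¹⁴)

For a conjugate pair Ka × Kb = Kw, so Kb = Kw/Ka = 1.0 × 10⁻¹⁴ / 4.22e-04 = 2.37e-11.

K_b = 2.37e-11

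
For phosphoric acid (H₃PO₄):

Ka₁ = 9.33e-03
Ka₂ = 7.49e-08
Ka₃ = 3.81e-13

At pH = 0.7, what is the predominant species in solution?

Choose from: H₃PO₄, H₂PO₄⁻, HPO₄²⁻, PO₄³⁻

pKa₁ = 2.03, pKa₂ = 7.13, pKa₃ = 12.42. For a polyprotic acid the predominant species crosses at each pKa: below pKa_n the protonated form dominates, above it the deprotonated form does. At pH = 0.7, the predominant species is H₃PO₄.

H₃PO₄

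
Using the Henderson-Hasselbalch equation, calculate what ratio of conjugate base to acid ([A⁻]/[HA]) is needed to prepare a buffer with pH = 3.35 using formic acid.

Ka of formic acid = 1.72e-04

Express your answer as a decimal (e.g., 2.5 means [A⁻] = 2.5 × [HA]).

pKa = -log(1.72e-04) = 3.7645. pH = pKa + log([A⁻]/[HA]), so log([A⁻]/[HA]) = pH − pKa = 3.35 − 3.7645 = -0.4145. [A⁻]/[HA] = 10^(-0.4145) = 0.385

[A⁻]/[HA] = 0.385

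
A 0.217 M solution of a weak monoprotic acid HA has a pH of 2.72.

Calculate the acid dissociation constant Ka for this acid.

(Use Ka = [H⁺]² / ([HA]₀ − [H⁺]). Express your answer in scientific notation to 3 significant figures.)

[H⁺] = 10^(−pH) = 10^(−2.72) = 1.905e-03 M. For HA ⇌ H⁺ + A⁻, Ka = [H⁺][A⁻]/[HA] = [H⁺]² / ([HA]₀ − [H⁺]) = (1.905e-03)² / (0.217 − 1.905e-03) = 1.69e-05.

K_a = 1.69e-05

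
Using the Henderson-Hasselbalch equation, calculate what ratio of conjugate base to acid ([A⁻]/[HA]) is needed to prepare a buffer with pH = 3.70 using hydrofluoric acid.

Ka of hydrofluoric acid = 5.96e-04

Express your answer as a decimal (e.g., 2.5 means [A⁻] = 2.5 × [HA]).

pKa = -log(5.96e-04) = 3.2248. pH = pKa + log([A⁻]/[HA]), so log([A⁻]/[HA]) = pH − pKa = 3.70 − 3.2248 = 0.4752. [A⁻]/[HA] = 10^(0.4752) = 2.99

[A⁻]/[HA] = 2.99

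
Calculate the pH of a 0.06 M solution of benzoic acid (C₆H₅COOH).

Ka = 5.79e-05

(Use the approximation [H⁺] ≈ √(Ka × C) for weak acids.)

[H⁺] = √(Ka × C) = √(5.79e-05 × 0.06) = 1.8639e-03. pH = -log(1.8639e-03)

pH = 2.73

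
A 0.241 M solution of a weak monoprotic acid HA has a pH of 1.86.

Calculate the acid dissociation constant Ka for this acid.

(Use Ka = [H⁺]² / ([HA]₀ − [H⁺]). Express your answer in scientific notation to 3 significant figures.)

[H⁺] = 10^(−pH) = 10^(−1.86) = 1.380e-02 M. For HA ⇌ H⁺ + A⁻, Ka = [H⁺][A⁻]/[HA] = [H⁺]² / ([HA]₀ − [H⁺]) = (1.380e-02)² / (0.241 − 1.380e-02) = 8.39e-04.

K_a = 8.39e-04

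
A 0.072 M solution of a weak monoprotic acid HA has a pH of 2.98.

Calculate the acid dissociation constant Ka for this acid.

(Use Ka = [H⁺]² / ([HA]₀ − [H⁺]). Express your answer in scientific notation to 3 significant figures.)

[H⁺] = 10^(−pH) = 10^(−2.98) = 1.047e-03 M. For HA ⇌ H⁺ + A⁻, Ka = [H⁺][A⁻]/[HA] = [H⁺]² / ([HA]₀ − [H⁺]) = (1.047e-03)² / (0.072 − 1.047e-03) = 1.55e-05.

K_a = 1.55e-05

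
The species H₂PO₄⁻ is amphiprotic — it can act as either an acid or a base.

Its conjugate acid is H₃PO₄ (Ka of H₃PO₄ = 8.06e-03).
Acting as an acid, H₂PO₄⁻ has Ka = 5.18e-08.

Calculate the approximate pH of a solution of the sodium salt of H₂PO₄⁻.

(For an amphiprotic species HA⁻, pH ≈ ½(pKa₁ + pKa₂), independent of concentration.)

pKa₁ = -log(8.06e-03) = 2.09; pKa₂ = -log(5.18e-08) = 7.29. For an amphiprotic species, pH ≈ ½(pKa₁ + pKa₂) = ½(2.09 + 7.29) = 4.69.

pH = 4.69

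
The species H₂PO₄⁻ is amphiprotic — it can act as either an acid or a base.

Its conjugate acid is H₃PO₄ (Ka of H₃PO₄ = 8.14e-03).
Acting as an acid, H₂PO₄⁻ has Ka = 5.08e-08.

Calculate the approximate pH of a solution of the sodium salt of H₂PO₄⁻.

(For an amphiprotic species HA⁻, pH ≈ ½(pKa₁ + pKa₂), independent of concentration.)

pKa₁ = -log(8.14e-03) = 2.09; pKa₂ = -log(5.08e-08) = 7.29. For an amphiprotic species, pH ≈ ½(pKa₁ + pKa₂) = ½(2.09 + 7.29) = 4.69.

pH = 4.69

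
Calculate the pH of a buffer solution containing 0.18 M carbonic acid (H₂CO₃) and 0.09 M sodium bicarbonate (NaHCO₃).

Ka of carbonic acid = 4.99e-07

pKa = -log(4.99e-07) = 6.30. pH = pKa + log([A⁻]/[HA]) = 6.30 + log(0.09/0.18)

pH = 6.00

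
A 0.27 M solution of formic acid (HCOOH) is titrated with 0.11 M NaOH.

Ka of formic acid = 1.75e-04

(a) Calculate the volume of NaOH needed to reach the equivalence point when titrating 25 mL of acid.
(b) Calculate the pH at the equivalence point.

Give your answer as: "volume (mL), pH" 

moles acid = 0.27 × 25/1000 = 0.00675 mol; V_base = moles/0.11 × 1000 = 61.4 mL. At equivalence only the conjugate base is present: [A⁻] = 0.00675/0.086 = 7.8158e-02 M. Kb = Kw/Ka = 5.71e-11; [OH⁻] = √(Kb × [A⁻]) = 2.1133e-06; pOH = 5.68; pH = 14 - pOH = 8.32.

V = 61.4 mL, pH = 8.32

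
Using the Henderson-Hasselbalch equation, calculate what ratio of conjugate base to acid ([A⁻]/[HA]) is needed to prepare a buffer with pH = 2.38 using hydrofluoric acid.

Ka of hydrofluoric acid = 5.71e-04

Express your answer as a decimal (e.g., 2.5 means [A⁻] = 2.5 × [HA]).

pKa = -log(5.71e-04) = 3.2434. pH = pKa + log([A⁻]/[HA]), so log([A⁻]/[HA]) = pH − pKa = 2.38 − 3.2434 = -0.8634. [A⁻]/[HA] = 10^(-0.8634) = 0.137

[A⁻]/[HA] = 0.137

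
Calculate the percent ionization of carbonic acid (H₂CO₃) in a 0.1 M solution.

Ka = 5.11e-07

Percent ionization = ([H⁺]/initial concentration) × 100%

Using Ka equilibrium: x² + Ka×x - Ka×C = 0. Solving: [H⁺] = 2.2580e-04. Percent = (2.2580e-04/0.1) × 100

Percent ionization = 0.226%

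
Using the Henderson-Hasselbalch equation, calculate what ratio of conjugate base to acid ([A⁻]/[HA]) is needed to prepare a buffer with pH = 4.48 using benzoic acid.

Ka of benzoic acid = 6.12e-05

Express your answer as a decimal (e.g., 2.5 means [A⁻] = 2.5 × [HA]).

pKa = -log(6.12e-05) = 4.2132. pH = pKa + log([A⁻]/[HA]), so log([A⁻]/[HA]) = pH − pKa = 4.48 − 4.2132 = 0.2668. [A⁻]/[HA] = 10^(0.2668) = 1.85

[A⁻]/[HA] = 1.85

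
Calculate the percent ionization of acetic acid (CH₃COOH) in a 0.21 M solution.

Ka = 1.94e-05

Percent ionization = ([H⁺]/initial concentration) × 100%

Using Ka equilibrium: x² + Ka×x - Ka×C = 0. Solving: [H⁺] = 2.0087e-03. Percent = (2.0087e-03/0.21) × 100

Percent ionization = 0.957%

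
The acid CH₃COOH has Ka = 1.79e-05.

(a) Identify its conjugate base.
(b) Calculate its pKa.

(a) The conjugate base is formed by removing one H⁺ from CH₃COOH, giving CH₃COO⁻. (b) pKa = -log(Ka) = -log(1.79e-05) = 4.75.

Conjugate base: CH₃COO⁻; pK_a = 4.75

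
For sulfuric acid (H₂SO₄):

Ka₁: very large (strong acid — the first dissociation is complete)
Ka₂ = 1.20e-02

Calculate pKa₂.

pKa₂ = -log(Ka₂) = -log(1.20e-02) = 1.92.

pK_{a2} = 1.92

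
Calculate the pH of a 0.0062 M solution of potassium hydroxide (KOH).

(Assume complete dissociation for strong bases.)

[OH⁻] = 0.0062 M for strong base. pOH = -log[OH⁻] = 2.21, pH = 14 - pOH

pH = 11.79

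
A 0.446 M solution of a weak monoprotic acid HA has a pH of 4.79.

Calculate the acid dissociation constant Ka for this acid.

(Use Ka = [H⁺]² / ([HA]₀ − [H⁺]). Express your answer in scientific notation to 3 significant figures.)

[H⁺] = 10^(−pH) = 10^(−4.79) = 1.622e-05 M. For HA ⇌ H⁺ + A⁻, Ka = [H⁺][A⁻]/[HA] = [H⁺]² / ([HA]₀ − [H⁺]) = (1.622e-05)² / (0.446 − 1.622e-05) = 5.90e-10.

K_a = 5.90e-10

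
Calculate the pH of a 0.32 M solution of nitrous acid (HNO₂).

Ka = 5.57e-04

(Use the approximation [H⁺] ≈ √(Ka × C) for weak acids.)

[H⁺] = √(Ka × C) = √(5.57e-04 × 0.32) = 1.3351e-02. pH = -log(1.3351e-02)

pH = 1.87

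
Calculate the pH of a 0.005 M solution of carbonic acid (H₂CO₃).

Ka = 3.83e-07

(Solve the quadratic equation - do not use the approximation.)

x² + Ka×x - Ka×C = 0. Using quadratic formula: [H⁺] = 4.3570e-05

pH = 4.36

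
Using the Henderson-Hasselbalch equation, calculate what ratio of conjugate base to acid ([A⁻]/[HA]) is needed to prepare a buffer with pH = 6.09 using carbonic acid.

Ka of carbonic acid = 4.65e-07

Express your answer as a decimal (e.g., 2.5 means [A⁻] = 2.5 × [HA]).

pKa = -log(4.65e-07) = 6.3325. pH = pKa + log([A⁻]/[HA]), so log([A⁻]/[HA]) = pH − pKa = 6.09 − 6.3325 = -0.2425. [A⁻]/[HA] = 10^(-0.2425) = 0.572

[A⁻]/[HA] = 0.572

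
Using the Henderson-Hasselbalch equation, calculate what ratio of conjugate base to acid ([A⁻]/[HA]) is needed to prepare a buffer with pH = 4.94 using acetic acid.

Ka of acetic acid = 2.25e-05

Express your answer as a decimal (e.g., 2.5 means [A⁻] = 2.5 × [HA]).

pKa = -log(2.25e-05) = 4.6478. pH = pKa + log([A⁻]/[HA]), so log([A⁻]/[HA]) = pH − pKa = 4.94 − 4.6478 = 0.2922. [A⁻]/[HA] = 10^(0.2922) = 1.96

[A⁻]/[HA] = 1.96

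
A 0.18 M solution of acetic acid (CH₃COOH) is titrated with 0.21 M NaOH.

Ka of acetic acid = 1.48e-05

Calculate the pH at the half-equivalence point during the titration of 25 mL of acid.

At half-equivalence [HA] = [A⁻], so Henderson-Hasselbalch gives pH = pKa = -log(1.48e-05) = 4.83.

pH = pKa = 4.83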